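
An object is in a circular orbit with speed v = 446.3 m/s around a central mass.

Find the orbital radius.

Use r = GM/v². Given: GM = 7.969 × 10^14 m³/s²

For a circular orbit, v² = GM / r, so r = GM / v².
r = 7.969e+14 / (446.3)² m ≈ 4.001e+09 m = 4.001 Gm.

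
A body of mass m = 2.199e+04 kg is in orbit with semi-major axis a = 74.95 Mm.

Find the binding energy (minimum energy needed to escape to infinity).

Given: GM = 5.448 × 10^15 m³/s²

Convert to SI: a = 74.95 Mm = 7.495e+07 m.
Total orbital energy is E = −GMm/(2a); binding energy is E_bind = −E = GMm/(2a).
E_bind = 5.448e+15 · 2.199e+04 / (2 · 7.495e+07) J ≈ 7.992e+11 J = 799.2 GJ.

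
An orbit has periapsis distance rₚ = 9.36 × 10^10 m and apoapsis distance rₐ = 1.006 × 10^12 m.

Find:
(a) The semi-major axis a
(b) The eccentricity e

(a) a = (rₚ + rₐ) / 2 = (9.36e+10 + 1.006e+12) / 2 ≈ 5.498e+11 m = 5.498 × 10^11 m.
(b) e = (rₐ − rₚ) / (rₐ + rₚ) = (1.006e+12 − 9.36e+10) / (1.006e+12 + 9.36e+10) ≈ 0.8298.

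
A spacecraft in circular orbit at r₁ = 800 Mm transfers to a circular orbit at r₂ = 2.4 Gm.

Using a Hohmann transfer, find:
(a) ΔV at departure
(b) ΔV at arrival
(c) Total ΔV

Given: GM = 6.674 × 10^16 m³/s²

Convert to SI: r₁ = 800 Mm = 8e+08 m; r₂ = 2.4 Gm = 2.4e+09 m.
Transfer semi-major axis: a_t = (r₁ + r₂)/2 = (8e+08 + 2.4e+09)/2 = 1.6e+09 m.
Circular speeds: v₁ = √(GM/r₁) = 9133.73 m/s, v₂ = √(GM/r₂) = 5273.36 m/s.
Transfer speeds (vis-viva v² = GM(2/r − 1/a_t)): v₁ᵗ = 11186.5 m/s, v₂ᵗ = 3728.83 m/s.
(a) ΔV₁ = |v₁ᵗ − v₁| ≈ 2053 m/s = 2.053 km/s.
(b) ΔV₂ = |v₂ − v₂ᵗ| ≈ 1545 m/s = 1.545 km/s.
(c) ΔV_total = ΔV₁ + ΔV₂ ≈ 3597 m/s = 3.597 km/s.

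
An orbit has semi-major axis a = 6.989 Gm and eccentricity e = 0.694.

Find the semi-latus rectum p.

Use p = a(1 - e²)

Convert to SI: a = 6.989 Gm = 6.989e+09 m.
p = a (1 − e²).
p = 6.989e+09 · (1 − (0.694)²) = 6.989e+09 · 0.518364 ≈ 3.623e+09 m = 3.623 Gm.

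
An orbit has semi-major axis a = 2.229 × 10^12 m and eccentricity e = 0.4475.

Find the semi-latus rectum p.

p = a (1 − e²).
p = 2.229e+12 · (1 − (0.4475)²) = 2.229e+12 · 0.799744 ≈ 1.783e+12 m = 1.783 × 10^12 m.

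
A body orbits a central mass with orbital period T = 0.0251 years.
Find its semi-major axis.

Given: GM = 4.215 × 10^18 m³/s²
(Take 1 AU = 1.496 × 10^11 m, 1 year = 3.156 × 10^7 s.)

Convert to SI: T = 0.0251 years = 792156 s.
Invert Kepler's third law: a = (GM · T² / (4π²))^(1/3).
Substituting T = 792156 s and GM = 4.215e+18 m³/s²:
a = (4.215e+18 · (792156)² / (4π²))^(1/3) m
a ≈ 4.061e+09 m = 0.02715 AU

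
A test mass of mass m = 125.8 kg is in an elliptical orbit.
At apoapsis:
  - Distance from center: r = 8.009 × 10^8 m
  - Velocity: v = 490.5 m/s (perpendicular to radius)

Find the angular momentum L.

Since v is perpendicular to r, L = m · v · r.
L = 125.8 · 490.5 · 8.009e+08 kg·m²/s ≈ 4.942e+13 kg·m²/s.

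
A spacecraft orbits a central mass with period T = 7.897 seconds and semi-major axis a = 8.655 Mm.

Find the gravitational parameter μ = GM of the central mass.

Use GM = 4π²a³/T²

Convert to SI: a = 8.655 Mm = 8.655e+06 m.
GM = 4π² · a³ / T².
GM = 4π² · (8.655e+06)³ / (7.897)² m³/s² ≈ 4.104e+20 m³/s² = 4.104 × 10^20 m³/s².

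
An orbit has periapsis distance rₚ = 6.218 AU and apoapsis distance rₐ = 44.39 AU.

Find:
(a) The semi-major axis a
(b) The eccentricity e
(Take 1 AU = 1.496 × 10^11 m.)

Convert to SI: rₚ = 6.218 AU = 9.30213e+11 m; rₐ = 44.39 AU = 6.64074e+12 m.
(a) a = (rₚ + rₐ) / 2 = (9.30213e+11 + 6.64074e+12) / 2 ≈ 3.785e+12 m = 25.3 AU.
(b) e = (rₐ − rₚ) / (rₐ + rₚ) = (6.64074e+12 − 9.30213e+11) / (6.64074e+12 + 9.30213e+11) ≈ 0.7543.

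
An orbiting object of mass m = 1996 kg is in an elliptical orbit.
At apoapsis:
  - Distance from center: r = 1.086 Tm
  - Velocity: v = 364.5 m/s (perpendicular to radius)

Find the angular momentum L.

Convert to SI: r = 1.086 Tm = 1.086e+12 m.
Since v is perpendicular to r, L = m · v · r.
L = 1996 · 364.5 · 1.086e+12 kg·m²/s ≈ 7.901e+17 kg·m²/s.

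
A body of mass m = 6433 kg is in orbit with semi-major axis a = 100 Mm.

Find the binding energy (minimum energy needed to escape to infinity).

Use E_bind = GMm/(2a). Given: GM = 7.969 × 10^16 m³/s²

Convert to SI: a = 100 Mm = 1e+08 m.
Total orbital energy is E = −GMm/(2a); binding energy is E_bind = −E = GMm/(2a).
E_bind = 7.969e+16 · 6433 / (2 · 1e+08) J ≈ 2.563e+12 J = 2.563 TJ.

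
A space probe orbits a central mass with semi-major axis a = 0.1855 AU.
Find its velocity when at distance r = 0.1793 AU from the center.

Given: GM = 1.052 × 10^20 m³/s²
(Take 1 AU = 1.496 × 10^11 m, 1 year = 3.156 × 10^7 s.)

Convert to SI: a = 0.1855 AU = 2.77508e+10 m; r = 0.1793 AU = 2.68233e+10 m.
Vis-viva: v = √(GM · (2/r − 1/a)).
2/r − 1/a = 2/2.68233e+10 − 1/2.77508e+10 = 3.85271e-11 m⁻¹.
v = √(1.052e+20 · 3.85271e-11) m/s ≈ 6.366e+04 m/s = 13.43 AU/year.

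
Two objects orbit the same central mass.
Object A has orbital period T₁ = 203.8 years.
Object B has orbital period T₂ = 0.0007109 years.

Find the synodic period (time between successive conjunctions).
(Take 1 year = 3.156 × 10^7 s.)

Convert to SI: T₁ = 203.8 years = 6.43193e+09 s; T₂ = 0.0007109 years = 22436 s.
T_syn = |T₁ · T₂ / (T₁ − T₂)|.
T_syn = |6.43193e+09 · 22436 / (6.43193e+09 − 22436)| s ≈ 2.244e+04 s = 0.0007109 years.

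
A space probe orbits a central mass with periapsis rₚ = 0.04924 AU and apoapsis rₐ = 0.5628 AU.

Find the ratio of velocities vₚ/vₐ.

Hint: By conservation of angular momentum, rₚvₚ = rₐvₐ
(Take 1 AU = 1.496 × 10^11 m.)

Convert to SI: rₚ = 0.04924 AU = 7.3663e+09 m; rₐ = 0.5628 AU = 8.41949e+10 m.
Conservation of angular momentum gives rₚvₚ = rₐvₐ, so vₚ/vₐ = rₐ/rₚ.
vₚ/vₐ = 8.41949e+10 / 7.3663e+09 ≈ 11.43.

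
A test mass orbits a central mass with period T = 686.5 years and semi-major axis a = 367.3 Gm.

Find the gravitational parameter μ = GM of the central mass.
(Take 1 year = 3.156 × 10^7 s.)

Convert to SI: T = 686.5 years = 2.16659e+10 s; a = 367.3 Gm = 3.673e+11 m.
GM = 4π² · a³ / T².
GM = 4π² · (3.673e+11)³ / (2.16659e+10)² m³/s² ≈ 4.167e+15 m³/s² = 4.167 × 10^15 m³/s².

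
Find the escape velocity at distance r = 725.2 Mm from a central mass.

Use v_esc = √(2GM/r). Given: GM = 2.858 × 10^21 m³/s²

Convert to SI: r = 725.2 Mm = 7.252e+08 m.
Escape velocity comes from setting total energy to zero: ½v² − GM/r = 0 ⇒ v_esc = √(2GM / r).
v_esc = √(2 · 2.858e+21 / 7.252e+08) m/s ≈ 2.807e+06 m/s = 2807 km/s.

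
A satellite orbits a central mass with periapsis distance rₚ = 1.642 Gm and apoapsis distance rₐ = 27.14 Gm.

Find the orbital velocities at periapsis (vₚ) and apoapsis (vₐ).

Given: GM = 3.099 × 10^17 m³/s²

Convert to SI: rₚ = 1.642 Gm = 1.642e+09 m; rₐ = 27.14 Gm = 2.714e+10 m.
Use the vis-viva equation v² = GM(2/r − 1/a) with a = (rₚ + rₐ)/2 = (1.642e+09 + 2.714e+10)/2 = 1.4391e+10 m.
vₚ = √(GM · (2/rₚ − 1/a)) = √(3.099e+17 · (2/1.642e+09 − 1/1.4391e+10)) m/s ≈ 1.887e+04 m/s = 18.87 km/s.
vₐ = √(GM · (2/rₐ − 1/a)) = √(3.099e+17 · (2/2.714e+10 − 1/1.4391e+10)) m/s ≈ 1141 m/s = 1.141 km/s.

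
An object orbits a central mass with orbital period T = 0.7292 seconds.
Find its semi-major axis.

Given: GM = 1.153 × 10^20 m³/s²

Invert Kepler's third law: a = (GM · T² / (4π²))^(1/3).
Substituting T = 0.7292 s and GM = 1.153e+20 m³/s²:
a = (1.153e+20 · (0.7292)² / (4π²))^(1/3) m
a ≈ 1.158e+06 m = 1.158 Mm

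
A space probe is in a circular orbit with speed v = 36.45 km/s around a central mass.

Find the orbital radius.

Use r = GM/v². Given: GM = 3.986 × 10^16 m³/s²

Convert to SI: v = 36.45 km/s = 36450 m/s.
For a circular orbit, v² = GM / r, so r = GM / v².
r = 3.986e+16 / (36450)² m ≈ 3e+07 m = 30 Mm.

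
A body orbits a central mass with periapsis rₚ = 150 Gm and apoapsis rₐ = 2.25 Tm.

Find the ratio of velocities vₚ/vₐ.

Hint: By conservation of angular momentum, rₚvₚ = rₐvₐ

Convert to SI: rₚ = 150 Gm = 1.5e+11 m; rₐ = 2.25 Tm = 2.25e+12 m.
Conservation of angular momentum gives rₚvₚ = rₐvₐ, so vₚ/vₐ = rₐ/rₚ.
vₚ/vₐ = 2.25e+12 / 1.5e+11 ≈ 15.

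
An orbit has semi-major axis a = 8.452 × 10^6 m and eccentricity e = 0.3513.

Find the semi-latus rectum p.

p = a (1 − e²).
p = 8.452e+06 · (1 − (0.3513)²) = 8.452e+06 · 0.876588 ≈ 7.409e+06 m = 7.409 × 10^6 m.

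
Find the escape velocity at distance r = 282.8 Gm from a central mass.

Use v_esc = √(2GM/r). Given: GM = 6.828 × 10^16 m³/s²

Convert to SI: r = 282.8 Gm = 2.828e+11 m.
Escape velocity comes from setting total energy to zero: ½v² − GM/r = 0 ⇒ v_esc = √(2GM / r).
v_esc = √(2 · 6.828e+16 / 2.828e+11) m/s ≈ 694.9 m/s = 694.9 m/s.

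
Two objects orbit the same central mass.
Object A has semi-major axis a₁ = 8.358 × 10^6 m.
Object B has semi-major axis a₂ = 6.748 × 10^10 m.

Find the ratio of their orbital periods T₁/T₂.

From Kepler's third law, (T₁/T₂)² = (a₁/a₂)³, so T₁/T₂ = (a₁/a₂)^(3/2).
a₁/a₂ = 8.358e+06 / 6.748e+10 = 0.000123859.
T₁/T₂ = (0.000123859)^(3/2) ≈ 1.378e-06.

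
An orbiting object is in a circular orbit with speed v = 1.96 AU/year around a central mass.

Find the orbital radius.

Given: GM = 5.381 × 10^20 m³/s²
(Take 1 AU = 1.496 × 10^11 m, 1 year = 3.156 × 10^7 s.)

Convert to SI: v = 1.96 AU/year = 9290.75 m/s.
For a circular orbit, v² = GM / r, so r = GM / v².
r = 5.381e+20 / (9290.75)² m ≈ 6.234e+12 m = 41.67 AU.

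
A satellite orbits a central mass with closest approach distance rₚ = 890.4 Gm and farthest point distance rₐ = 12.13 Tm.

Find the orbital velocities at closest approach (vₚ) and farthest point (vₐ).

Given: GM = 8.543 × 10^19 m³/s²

Convert to SI: rₚ = 890.4 Gm = 8.904e+11 m; rₐ = 12.13 Tm = 1.213e+13 m.
Use the vis-viva equation v² = GM(2/r − 1/a) with a = (rₚ + rₐ)/2 = (8.904e+11 + 1.213e+13)/2 = 6.5102e+12 m.
vₚ = √(GM · (2/rₚ − 1/a)) = √(8.543e+19 · (2/8.904e+11 − 1/6.5102e+12)) m/s ≈ 1.337e+04 m/s = 13.37 km/s.
vₐ = √(GM · (2/rₐ − 1/a)) = √(8.543e+19 · (2/1.213e+13 − 1/6.5102e+12)) m/s ≈ 981.5 m/s = 981.5 m/s.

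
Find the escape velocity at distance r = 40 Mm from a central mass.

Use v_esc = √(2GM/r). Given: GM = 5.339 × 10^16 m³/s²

Convert to SI: r = 40 Mm = 4e+07 m.
Escape velocity comes from setting total energy to zero: ½v² − GM/r = 0 ⇒ v_esc = √(2GM / r).
v_esc = √(2 · 5.339e+16 / 4e+07) m/s ≈ 5.167e+04 m/s = 51.67 km/s.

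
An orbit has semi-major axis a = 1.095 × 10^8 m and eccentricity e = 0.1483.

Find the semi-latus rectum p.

p = a (1 − e²).
p = 1.095e+08 · (1 − (0.1483)²) = 1.095e+08 · 0.978007 ≈ 1.071e+08 m = 1.071 × 10^8 m.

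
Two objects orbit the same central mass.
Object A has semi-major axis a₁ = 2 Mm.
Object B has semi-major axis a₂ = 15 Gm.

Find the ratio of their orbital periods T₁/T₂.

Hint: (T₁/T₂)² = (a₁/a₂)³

Convert to SI: a₁ = 2 Mm = 2e+06 m; a₂ = 15 Gm = 1.5e+10 m.
From Kepler's third law, (T₁/T₂)² = (a₁/a₂)³, so T₁/T₂ = (a₁/a₂)^(3/2).
a₁/a₂ = 2e+06 / 1.5e+10 = 0.000133333.
T₁/T₂ = (0.000133333)^(3/2) ≈ 1.54e-06.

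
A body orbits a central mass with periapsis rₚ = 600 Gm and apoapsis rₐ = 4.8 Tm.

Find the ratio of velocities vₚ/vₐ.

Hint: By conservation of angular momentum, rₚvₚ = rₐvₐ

Convert to SI: rₚ = 600 Gm = 6e+11 m; rₐ = 4.8 Tm = 4.8e+12 m.
Conservation of angular momentum gives rₚvₚ = rₐvₐ, so vₚ/vₐ = rₐ/rₚ.
vₚ/vₐ = 4.8e+12 / 6e+11 ≈ 8.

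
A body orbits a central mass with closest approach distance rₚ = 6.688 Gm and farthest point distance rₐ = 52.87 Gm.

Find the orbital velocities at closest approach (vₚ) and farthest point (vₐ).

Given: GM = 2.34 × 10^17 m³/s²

Convert to SI: rₚ = 6.688 Gm = 6.688e+09 m; rₐ = 52.87 Gm = 5.287e+10 m.
Use the vis-viva equation v² = GM(2/r − 1/a) with a = (rₚ + rₐ)/2 = (6.688e+09 + 5.287e+10)/2 = 2.9779e+10 m.
vₚ = √(GM · (2/rₚ − 1/a)) = √(2.34e+17 · (2/6.688e+09 − 1/2.9779e+10)) m/s ≈ 7882 m/s = 7.882 km/s.
vₐ = √(GM · (2/rₐ − 1/a)) = √(2.34e+17 · (2/5.287e+10 − 1/2.9779e+10)) m/s ≈ 997 m/s = 997 m/s.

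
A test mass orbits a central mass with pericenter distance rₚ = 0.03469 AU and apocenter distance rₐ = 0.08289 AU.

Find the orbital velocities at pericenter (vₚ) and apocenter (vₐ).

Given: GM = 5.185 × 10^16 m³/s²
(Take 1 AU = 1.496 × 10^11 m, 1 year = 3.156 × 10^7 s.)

Convert to SI: rₚ = 0.03469 AU = 5.18962e+09 m; rₐ = 0.08289 AU = 1.24003e+10 m.
Use the vis-viva equation v² = GM(2/r − 1/a) with a = (rₚ + rₐ)/2 = (5.18962e+09 + 1.24003e+10)/2 = 8.79498e+09 m.
vₚ = √(GM · (2/rₚ − 1/a)) = √(5.185e+16 · (2/5.18962e+09 − 1/8.79498e+09)) m/s ≈ 3753 m/s = 0.7918 AU/year.
vₐ = √(GM · (2/rₐ − 1/a)) = √(5.185e+16 · (2/1.24003e+10 − 1/8.79498e+09)) m/s ≈ 1571 m/s = 0.3314 AU/year.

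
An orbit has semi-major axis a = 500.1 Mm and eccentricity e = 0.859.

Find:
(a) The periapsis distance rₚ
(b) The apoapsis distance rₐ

Convert to SI: a = 500.1 Mm = 5.001e+08 m.
(a) rₚ = a(1 − e) = 5.001e+08 · (1 − 0.859) = 5.001e+08 · 0.141 ≈ 7.051e+07 m = 70.51 Mm.
(b) rₐ = a(1 + e) = 5.001e+08 · (1 + 0.859) = 5.001e+08 · 1.859 ≈ 9.297e+08 m = 929.7 Mm.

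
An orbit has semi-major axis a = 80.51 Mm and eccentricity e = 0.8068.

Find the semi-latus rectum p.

Convert to SI: a = 80.51 Mm = 8.051e+07 m.
p = a (1 − e²).
p = 8.051e+07 · (1 − (0.8068)²) = 8.051e+07 · 0.349074 ≈ 2.81e+07 m = 28.1 Mm.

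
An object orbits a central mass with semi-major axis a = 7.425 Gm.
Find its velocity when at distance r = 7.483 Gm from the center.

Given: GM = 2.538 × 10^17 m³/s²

Convert to SI: a = 7.425 Gm = 7.425e+09 m; r = 7.483 Gm = 7.483e+09 m.
Vis-viva: v = √(GM · (2/r − 1/a)).
2/r − 1/a = 2/7.483e+09 − 1/7.425e+09 = 1.32592e-10 m⁻¹.
v = √(2.538e+17 · 1.32592e-10) m/s ≈ 5801 m/s = 5.801 km/s.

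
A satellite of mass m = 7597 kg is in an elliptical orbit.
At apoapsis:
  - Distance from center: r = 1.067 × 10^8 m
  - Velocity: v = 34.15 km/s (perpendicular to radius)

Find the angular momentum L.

Convert to SI: v = 34.15 km/s = 34150 m/s.
Since v is perpendicular to r, L = m · v · r.
L = 7597 · 34150 · 1.067e+08 kg·m²/s ≈ 2.768e+16 kg·m²/s.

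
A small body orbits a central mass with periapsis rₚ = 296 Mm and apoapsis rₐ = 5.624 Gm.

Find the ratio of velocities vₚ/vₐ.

Convert to SI: rₚ = 296 Mm = 2.96e+08 m; rₐ = 5.624 Gm = 5.624e+09 m.
Conservation of angular momentum gives rₚvₚ = rₐvₐ, so vₚ/vₐ = rₐ/rₚ.
vₚ/vₐ = 5.624e+09 / 2.96e+08 ≈ 19.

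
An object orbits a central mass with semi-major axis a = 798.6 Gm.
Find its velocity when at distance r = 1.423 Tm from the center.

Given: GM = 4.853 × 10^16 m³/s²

Convert to SI: a = 798.6 Gm = 7.986e+11 m; r = 1.423 Tm = 1.423e+12 m.
Vis-viva: v = √(GM · (2/r − 1/a)).
2/r − 1/a = 2/1.423e+12 − 1/7.986e+11 = 1.5329e-13 m⁻¹.
v = √(4.853e+16 · 1.5329e-13) m/s ≈ 86.25 m/s = 86.25 m/s.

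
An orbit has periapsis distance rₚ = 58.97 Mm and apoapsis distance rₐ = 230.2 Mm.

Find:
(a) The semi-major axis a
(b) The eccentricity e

Convert to SI: rₚ = 58.97 Mm = 5.897e+07 m; rₐ = 230.2 Mm = 2.302e+08 m.
(a) a = (rₚ + rₐ) / 2 = (5.897e+07 + 2.302e+08) / 2 ≈ 1.446e+08 m = 144.6 Mm.
(b) e = (rₐ − rₚ) / (rₐ + rₚ) = (2.302e+08 − 5.897e+07) / (2.302e+08 + 5.897e+07) ≈ 0.5921.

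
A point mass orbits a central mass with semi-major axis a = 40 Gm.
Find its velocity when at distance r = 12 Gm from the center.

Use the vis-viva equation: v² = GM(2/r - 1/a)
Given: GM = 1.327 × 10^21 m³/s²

Convert to SI: a = 40 Gm = 4e+10 m; r = 12 Gm = 1.2e+10 m.
Vis-viva: v = √(GM · (2/r − 1/a)).
2/r − 1/a = 2/1.2e+10 − 1/4e+10 = 1.41667e-10 m⁻¹.
v = √(1.327e+21 · 1.41667e-10) m/s ≈ 4.336e+05 m/s = 433.6 km/s.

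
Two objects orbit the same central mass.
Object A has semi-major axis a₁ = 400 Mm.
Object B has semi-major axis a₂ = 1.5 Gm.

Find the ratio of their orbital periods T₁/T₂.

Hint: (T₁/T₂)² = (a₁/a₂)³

Convert to SI: a₁ = 400 Mm = 4e+08 m; a₂ = 1.5 Gm = 1.5e+09 m.
From Kepler's third law, (T₁/T₂)² = (a₁/a₂)³, so T₁/T₂ = (a₁/a₂)^(3/2).
a₁/a₂ = 4e+08 / 1.5e+09 = 0.266667.
T₁/T₂ = (0.266667)^(3/2) ≈ 0.1377.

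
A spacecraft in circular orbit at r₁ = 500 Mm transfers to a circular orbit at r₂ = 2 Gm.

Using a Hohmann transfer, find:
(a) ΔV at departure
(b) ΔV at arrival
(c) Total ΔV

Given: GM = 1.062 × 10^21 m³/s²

Convert to SI: r₁ = 500 Mm = 5e+08 m; r₂ = 2 Gm = 2e+09 m.
Transfer semi-major axis: a_t = (r₁ + r₂)/2 = (5e+08 + 2e+09)/2 = 1.25e+09 m.
Circular speeds: v₁ = √(GM/r₁) = 1.45739e+06 m/s, v₂ = √(GM/r₂) = 728697 m/s.
Transfer speeds (vis-viva v² = GM(2/r − 1/a_t)): v₁ᵗ = 1.84347e+06 m/s, v₂ᵗ = 460869 m/s.
(a) ΔV₁ = |v₁ᵗ − v₁| ≈ 3.861e+05 m/s = 386.1 km/s.
(b) ΔV₂ = |v₂ − v₂ᵗ| ≈ 2.678e+05 m/s = 267.8 km/s.
(c) ΔV_total = ΔV₁ + ΔV₂ ≈ 6.539e+05 m/s = 653.9 km/s.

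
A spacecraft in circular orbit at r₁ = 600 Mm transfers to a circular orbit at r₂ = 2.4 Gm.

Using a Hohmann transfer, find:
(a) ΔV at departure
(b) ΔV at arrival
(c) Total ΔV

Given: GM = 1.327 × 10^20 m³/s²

Convert to SI: r₁ = 600 Mm = 6e+08 m; r₂ = 2.4 Gm = 2.4e+09 m.
Transfer semi-major axis: a_t = (r₁ + r₂)/2 = (6e+08 + 2.4e+09)/2 = 1.5e+09 m.
Circular speeds: v₁ = √(GM/r₁) = 470284 m/s, v₂ = √(GM/r₂) = 235142 m/s.
Transfer speeds (vis-viva v² = GM(2/r − 1/a_t)): v₁ᵗ = 594867 m/s, v₂ᵗ = 148717 m/s.
(a) ΔV₁ = |v₁ᵗ − v₁| ≈ 1.246e+05 m/s = 124.6 km/s.
(b) ΔV₂ = |v₂ − v₂ᵗ| ≈ 8.643e+04 m/s = 86.43 km/s.
(c) ΔV_total = ΔV₁ + ΔV₂ ≈ 2.11e+05 m/s = 211 km/s.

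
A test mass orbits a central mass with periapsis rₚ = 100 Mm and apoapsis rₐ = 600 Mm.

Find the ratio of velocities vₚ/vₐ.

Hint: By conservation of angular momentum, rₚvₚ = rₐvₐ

Convert to SI: rₚ = 100 Mm = 1e+08 m; rₐ = 600 Mm = 6e+08 m.
Conservation of angular momentum gives rₚvₚ = rₐvₐ, so vₚ/vₐ = rₐ/rₚ.
vₚ/vₐ = 6e+08 / 1e+08 ≈ 6.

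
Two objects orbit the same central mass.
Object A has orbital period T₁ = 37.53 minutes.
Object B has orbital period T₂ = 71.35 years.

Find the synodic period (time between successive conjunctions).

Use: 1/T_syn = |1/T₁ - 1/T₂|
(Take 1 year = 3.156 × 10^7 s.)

Convert to SI: T₁ = 37.53 minutes = 2251.8 s; T₂ = 71.35 years = 2.25181e+09 s.
T_syn = |T₁ · T₂ / (T₁ − T₂)|.
T_syn = |2251.8 · 2.25181e+09 / (2251.8 − 2.25181e+09)| s ≈ 2252 s = 37.53 minutes.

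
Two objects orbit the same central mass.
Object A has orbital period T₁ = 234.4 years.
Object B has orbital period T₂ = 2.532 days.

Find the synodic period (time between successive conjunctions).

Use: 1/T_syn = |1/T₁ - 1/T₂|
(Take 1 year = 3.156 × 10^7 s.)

Convert to SI: T₁ = 234.4 years = 7.39766e+09 s; T₂ = 2.532 days = 218765 s.
T_syn = |T₁ · T₂ / (T₁ − T₂)|.
T_syn = |7.39766e+09 · 218765 / (7.39766e+09 − 218765)| s ≈ 2.188e+05 s = 2.532 days.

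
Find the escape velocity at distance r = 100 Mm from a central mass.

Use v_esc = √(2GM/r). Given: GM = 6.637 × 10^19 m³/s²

Convert to SI: r = 100 Mm = 1e+08 m.
Escape velocity comes from setting total energy to zero: ½v² − GM/r = 0 ⇒ v_esc = √(2GM / r).
v_esc = √(2 · 6.637e+19 / 1e+08) m/s ≈ 1.152e+06 m/s = 1152 km/s.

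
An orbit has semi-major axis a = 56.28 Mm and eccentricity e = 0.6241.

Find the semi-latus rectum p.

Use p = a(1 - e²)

Convert to SI: a = 56.28 Mm = 5.628e+07 m.
p = a (1 − e²).
p = 5.628e+07 · (1 − (0.6241)²) = 5.628e+07 · 0.610499 ≈ 3.436e+07 m = 34.36 Mm.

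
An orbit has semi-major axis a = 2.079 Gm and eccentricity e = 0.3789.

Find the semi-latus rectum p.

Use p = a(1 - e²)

Convert to SI: a = 2.079 Gm = 2.079e+09 m.
p = a (1 − e²).
p = 2.079e+09 · (1 − (0.3789)²) = 2.079e+09 · 0.856435 ≈ 1.781e+09 m = 1.781 Gm.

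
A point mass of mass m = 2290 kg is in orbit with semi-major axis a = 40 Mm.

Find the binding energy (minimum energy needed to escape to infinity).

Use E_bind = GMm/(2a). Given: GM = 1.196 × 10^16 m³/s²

Convert to SI: a = 40 Mm = 4e+07 m.
Total orbital energy is E = −GMm/(2a); binding energy is E_bind = −E = GMm/(2a).
E_bind = 1.196e+16 · 2290 / (2 · 4e+07) J ≈ 3.424e+11 J = 342.4 GJ.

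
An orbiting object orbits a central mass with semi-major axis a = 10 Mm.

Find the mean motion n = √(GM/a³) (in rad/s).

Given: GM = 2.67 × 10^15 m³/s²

Convert to SI: a = 10 Mm = 1e+07 m.
n = √(GM / a³).
n = √(2.67e+15 / (1e+07)³) rad/s ≈ 0.001634 rad/s.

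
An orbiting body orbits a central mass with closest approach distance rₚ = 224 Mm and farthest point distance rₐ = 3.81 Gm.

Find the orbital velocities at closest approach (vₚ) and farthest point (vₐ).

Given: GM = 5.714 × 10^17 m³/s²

Convert to SI: rₚ = 224 Mm = 2.24e+08 m; rₐ = 3.81 Gm = 3.81e+09 m.
Use the vis-viva equation v² = GM(2/r − 1/a) with a = (rₚ + rₐ)/2 = (2.24e+08 + 3.81e+09)/2 = 2.017e+09 m.
vₚ = √(GM · (2/rₚ − 1/a)) = √(5.714e+17 · (2/2.24e+08 − 1/2.017e+09)) m/s ≈ 6.942e+04 m/s = 69.42 km/s.
vₐ = √(GM · (2/rₐ − 1/a)) = √(5.714e+17 · (2/3.81e+09 − 1/2.017e+09)) m/s ≈ 4081 m/s = 4.081 km/s.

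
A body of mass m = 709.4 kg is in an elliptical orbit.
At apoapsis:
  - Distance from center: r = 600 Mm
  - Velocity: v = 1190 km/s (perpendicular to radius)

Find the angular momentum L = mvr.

Convert to SI: r = 600 Mm = 6e+08 m; v = 1190 km/s = 1.19e+06 m/s.
Since v is perpendicular to r, L = m · v · r.
L = 709.4 · 1.19e+06 · 6e+08 kg·m²/s ≈ 5.065e+17 kg·m²/s.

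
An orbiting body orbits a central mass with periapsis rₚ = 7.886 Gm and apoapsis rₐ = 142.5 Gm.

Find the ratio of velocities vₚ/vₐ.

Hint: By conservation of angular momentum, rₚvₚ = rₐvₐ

Convert to SI: rₚ = 7.886 Gm = 7.886e+09 m; rₐ = 142.5 Gm = 1.425e+11 m.
Conservation of angular momentum gives rₚvₚ = rₐvₐ, so vₚ/vₐ = rₐ/rₚ.
vₚ/vₐ = 1.425e+11 / 7.886e+09 ≈ 18.07.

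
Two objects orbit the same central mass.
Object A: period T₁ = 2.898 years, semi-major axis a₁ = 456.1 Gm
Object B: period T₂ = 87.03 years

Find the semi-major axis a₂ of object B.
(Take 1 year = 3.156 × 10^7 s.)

Convert to SI: T₁ = 2.898 years = 9.14609e+07 s; a₁ = 456.1 Gm = 4.561e+11 m; T₂ = 87.03 years = 2.74667e+09 s.
Kepler's third law: (T₁/T₂)² = (a₁/a₂)³ ⇒ a₂ = a₁ · (T₂/T₁)^(2/3).
T₂/T₁ = 2.74667e+09 / 9.14609e+07 = 30.0311.
a₂ = 4.561e+11 · (30.0311)^(2/3) m ≈ 4.407e+12 m = 4.407 Tm.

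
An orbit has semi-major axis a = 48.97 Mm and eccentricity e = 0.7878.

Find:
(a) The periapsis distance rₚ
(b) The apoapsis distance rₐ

Convert to SI: a = 48.97 Mm = 4.897e+07 m.
(a) rₚ = a(1 − e) = 4.897e+07 · (1 − 0.7878) = 4.897e+07 · 0.2122 ≈ 1.039e+07 m = 10.39 Mm.
(b) rₐ = a(1 + e) = 4.897e+07 · (1 + 0.7878) = 4.897e+07 · 1.7878 ≈ 8.755e+07 m = 87.55 Mm.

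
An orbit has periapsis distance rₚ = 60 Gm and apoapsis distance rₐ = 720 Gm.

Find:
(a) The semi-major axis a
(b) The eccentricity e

Convert to SI: rₚ = 60 Gm = 6e+10 m; rₐ = 720 Gm = 7.2e+11 m.
(a) a = (rₚ + rₐ) / 2 = (6e+10 + 7.2e+11) / 2 ≈ 3.9e+11 m = 390 Gm.
(b) e = (rₐ − rₚ) / (rₐ + rₚ) = (7.2e+11 − 6e+10) / (7.2e+11 + 6e+10) ≈ 0.8462.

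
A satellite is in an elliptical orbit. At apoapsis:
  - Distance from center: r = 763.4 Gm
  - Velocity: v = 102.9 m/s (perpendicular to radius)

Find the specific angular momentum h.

Convert to SI: r = 763.4 Gm = 7.634e+11 m.
With v perpendicular to r, h = r · v.
h = 7.634e+11 · 102.9 m²/s ≈ 7.855e+13 m²/s.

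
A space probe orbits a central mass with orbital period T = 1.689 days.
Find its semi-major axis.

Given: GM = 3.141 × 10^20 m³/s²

Convert to SI: T = 1.689 days = 145930 s.
Invert Kepler's third law: a = (GM · T² / (4π²))^(1/3).
Substituting T = 145930 s and GM = 3.141e+20 m³/s²:
a = (3.141e+20 · (145930)² / (4π²))^(1/3) m
a ≈ 5.533e+09 m = 5.533 × 10^9 m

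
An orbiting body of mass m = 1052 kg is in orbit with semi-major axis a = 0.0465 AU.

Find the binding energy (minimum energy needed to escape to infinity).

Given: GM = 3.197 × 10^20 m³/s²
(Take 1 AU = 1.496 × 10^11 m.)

Convert to SI: a = 0.0465 AU = 6.9564e+09 m.
Total orbital energy is E = −GMm/(2a); binding energy is E_bind = −E = GMm/(2a).
E_bind = 3.197e+20 · 1052 / (2 · 6.9564e+09) J ≈ 2.417e+13 J = 24.17 TJ.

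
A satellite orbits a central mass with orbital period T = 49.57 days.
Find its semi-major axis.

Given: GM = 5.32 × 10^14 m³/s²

Convert to SI: T = 49.57 days = 4.28285e+06 s.
Invert Kepler's third law: a = (GM · T² / (4π²))^(1/3).
Substituting T = 4.28285e+06 s and GM = 5.32e+14 m³/s²:
a = (5.32e+14 · (4.28285e+06)² / (4π²))^(1/3) m
a ≈ 6.276e+08 m = 6.276 × 10^8 m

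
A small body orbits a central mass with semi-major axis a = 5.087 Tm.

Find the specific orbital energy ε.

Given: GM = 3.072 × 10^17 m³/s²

Convert to SI: a = 5.087 Tm = 5.087e+12 m.
ε = −GM / (2a).
ε = −3.072e+17 / (2 · 5.087e+12) J/kg ≈ -3.019e+04 J/kg = -30.19 kJ/kg.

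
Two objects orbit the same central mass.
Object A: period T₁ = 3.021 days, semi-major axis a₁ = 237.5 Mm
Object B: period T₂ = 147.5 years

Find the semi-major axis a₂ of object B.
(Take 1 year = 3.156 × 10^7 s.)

Convert to SI: T₁ = 3.021 days = 261014 s; a₁ = 237.5 Mm = 2.375e+08 m; T₂ = 147.5 years = 4.6551e+09 s.
Kepler's third law: (T₁/T₂)² = (a₁/a₂)³ ⇒ a₂ = a₁ · (T₂/T₁)^(2/3).
T₂/T₁ = 4.6551e+09 / 261014 = 17834.6.
a₂ = 2.375e+08 · (17834.6)^(2/3) m ≈ 1.621e+11 m = 162.1 Gm.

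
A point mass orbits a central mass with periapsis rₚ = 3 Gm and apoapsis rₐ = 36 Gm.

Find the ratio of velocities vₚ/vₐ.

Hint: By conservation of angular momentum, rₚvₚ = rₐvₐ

Convert to SI: rₚ = 3 Gm = 3e+09 m; rₐ = 36 Gm = 3.6e+10 m.
Conservation of angular momentum gives rₚvₚ = rₐvₐ, so vₚ/vₐ = rₐ/rₚ.
vₚ/vₐ = 3.6e+10 / 3e+09 ≈ 12.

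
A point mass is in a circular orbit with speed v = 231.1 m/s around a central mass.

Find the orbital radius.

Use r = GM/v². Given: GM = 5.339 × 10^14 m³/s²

For a circular orbit, v² = GM / r, so r = GM / v².
r = 5.339e+14 / (231.1)² m ≈ 9.997e+09 m = 9.997 Gm.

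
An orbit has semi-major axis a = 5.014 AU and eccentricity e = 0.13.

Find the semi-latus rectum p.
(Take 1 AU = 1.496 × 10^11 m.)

Convert to SI: a = 5.014 AU = 7.50094e+11 m.
p = a (1 − e²).
p = 7.50094e+11 · (1 − (0.13)²) = 7.50094e+11 · 0.9831 ≈ 7.374e+11 m = 4.929 AU.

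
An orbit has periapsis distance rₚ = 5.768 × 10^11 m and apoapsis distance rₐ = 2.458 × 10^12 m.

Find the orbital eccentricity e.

e = (rₐ − rₚ) / (rₐ + rₚ).
e = (2.458e+12 − 5.768e+11) / (2.458e+12 + 5.768e+11) = 1.8812e+12 / 3.0348e+12 ≈ 0.6199.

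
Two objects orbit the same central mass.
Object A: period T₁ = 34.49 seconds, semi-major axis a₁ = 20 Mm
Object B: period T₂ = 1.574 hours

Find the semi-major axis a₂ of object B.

Convert to SI: a₁ = 20 Mm = 2e+07 m; T₂ = 1.574 hours = 5666.4 s.
Kepler's third law: (T₁/T₂)² = (a₁/a₂)³ ⇒ a₂ = a₁ · (T₂/T₁)^(2/3).
T₂/T₁ = 5666.4 / 34.49 = 164.291.
a₂ = 2e+07 · (164.291)^(2/3) m ≈ 5.999e+08 m = 599.9 Mm.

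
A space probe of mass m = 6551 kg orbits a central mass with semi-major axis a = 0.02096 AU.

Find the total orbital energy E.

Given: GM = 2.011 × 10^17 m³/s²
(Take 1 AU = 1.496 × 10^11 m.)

Convert to SI: a = 0.02096 AU = 3.13562e+09 m.
E = −GMm / (2a).
E = −2.011e+17 · 6551 / (2 · 3.13562e+09) J ≈ -2.101e+11 J = -210.1 GJ.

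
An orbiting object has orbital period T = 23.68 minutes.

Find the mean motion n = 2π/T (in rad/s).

Convert to SI: T = 23.68 minutes = 1420.8 s.
n = 2π / T.
n = 2π / 1420.8 s ≈ 0.004422 rad/s.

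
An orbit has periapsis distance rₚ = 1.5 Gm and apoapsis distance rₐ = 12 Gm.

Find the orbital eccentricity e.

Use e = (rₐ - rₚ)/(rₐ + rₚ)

Convert to SI: rₚ = 1.5 Gm = 1.5e+09 m; rₐ = 12 Gm = 1.2e+10 m.
e = (rₐ − rₚ) / (rₐ + rₚ).
e = (1.2e+10 − 1.5e+09) / (1.2e+10 + 1.5e+09) = 1.05e+10 / 1.35e+10 ≈ 0.7778.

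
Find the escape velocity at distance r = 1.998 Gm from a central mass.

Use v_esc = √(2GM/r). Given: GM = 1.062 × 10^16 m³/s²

Convert to SI: r = 1.998 Gm = 1.998e+09 m.
Escape velocity comes from setting total energy to zero: ½v² − GM/r = 0 ⇒ v_esc = √(2GM / r).
v_esc = √(2 · 1.062e+16 / 1.998e+09) m/s ≈ 3260 m/s = 3.26 km/s.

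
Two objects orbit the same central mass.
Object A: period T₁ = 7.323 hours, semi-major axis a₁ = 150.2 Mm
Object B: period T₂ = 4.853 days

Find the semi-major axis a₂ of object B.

Convert to SI: T₁ = 7.323 hours = 26362.8 s; a₁ = 150.2 Mm = 1.502e+08 m; T₂ = 4.853 days = 419299 s.
Kepler's third law: (T₁/T₂)² = (a₁/a₂)³ ⇒ a₂ = a₁ · (T₂/T₁)^(2/3).
T₂/T₁ = 419299 / 26362.8 = 15.905.
a₂ = 1.502e+08 · (15.905)^(2/3) m ≈ 9.499e+08 m = 949.9 Mm.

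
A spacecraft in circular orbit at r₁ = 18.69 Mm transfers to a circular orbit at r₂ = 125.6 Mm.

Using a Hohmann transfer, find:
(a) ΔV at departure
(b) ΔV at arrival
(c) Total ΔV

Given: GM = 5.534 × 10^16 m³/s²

Convert to SI: r₁ = 18.69 Mm = 1.869e+07 m; r₂ = 125.6 Mm = 1.256e+08 m.
Transfer semi-major axis: a_t = (r₁ + r₂)/2 = (1.869e+07 + 1.256e+08)/2 = 7.2145e+07 m.
Circular speeds: v₁ = √(GM/r₁) = 54414.5 m/s, v₂ = √(GM/r₂) = 20990.6 m/s.
Transfer speeds (vis-viva v² = GM(2/r − 1/a_t)): v₁ᵗ = 71797.1 m/s, v₂ᵗ = 10683.8 m/s.
(a) ΔV₁ = |v₁ᵗ − v₁| ≈ 1.738e+04 m/s = 17.38 km/s.
(b) ΔV₂ = |v₂ − v₂ᵗ| ≈ 1.031e+04 m/s = 10.31 km/s.
(c) ΔV_total = ΔV₁ + ΔV₂ ≈ 2.769e+04 m/s = 27.69 km/s.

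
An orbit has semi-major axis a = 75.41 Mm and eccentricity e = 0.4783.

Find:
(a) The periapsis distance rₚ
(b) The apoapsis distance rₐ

Convert to SI: a = 75.41 Mm = 7.541e+07 m.
(a) rₚ = a(1 − e) = 7.541e+07 · (1 − 0.4783) = 7.541e+07 · 0.5217 ≈ 3.934e+07 m = 39.34 Mm.
(b) rₐ = a(1 + e) = 7.541e+07 · (1 + 0.4783) = 7.541e+07 · 1.4783 ≈ 1.115e+08 m = 111.5 Mm.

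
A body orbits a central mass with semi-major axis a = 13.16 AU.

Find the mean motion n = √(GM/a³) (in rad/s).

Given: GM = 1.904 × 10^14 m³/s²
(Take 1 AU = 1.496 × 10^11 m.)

Convert to SI: a = 13.16 AU = 1.96874e+12 m.
n = √(GM / a³).
n = √(1.904e+14 / (1.96874e+12)³) rad/s ≈ 4.995e-12 rad/s.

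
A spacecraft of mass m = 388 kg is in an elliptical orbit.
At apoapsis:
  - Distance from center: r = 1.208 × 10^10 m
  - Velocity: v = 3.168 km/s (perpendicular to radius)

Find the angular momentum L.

Convert to SI: v = 3.168 km/s = 3168 m/s.
Since v is perpendicular to r, L = m · v · r.
L = 388 · 3168 · 1.208e+10 kg·m²/s ≈ 1.485e+16 kg·m²/s.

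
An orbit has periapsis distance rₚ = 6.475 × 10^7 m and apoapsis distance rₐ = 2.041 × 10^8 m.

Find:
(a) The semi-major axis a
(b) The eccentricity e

(a) a = (rₚ + rₐ) / 2 = (6.475e+07 + 2.041e+08) / 2 ≈ 1.344e+08 m = 1.344 × 10^8 m.
(b) e = (rₐ − rₚ) / (rₐ + rₚ) = (2.041e+08 − 6.475e+07) / (2.041e+08 + 6.475e+07) ≈ 0.5183.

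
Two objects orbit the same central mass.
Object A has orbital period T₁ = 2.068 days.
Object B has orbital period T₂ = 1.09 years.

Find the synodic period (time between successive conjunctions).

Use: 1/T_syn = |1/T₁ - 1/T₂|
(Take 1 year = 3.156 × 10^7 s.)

Convert to SI: T₁ = 2.068 days = 178675 s; T₂ = 1.09 years = 3.44004e+07 s.
T_syn = |T₁ · T₂ / (T₁ − T₂)|.
T_syn = |178675 · 3.44004e+07 / (178675 − 3.44004e+07)| s ≈ 1.796e+05 s = 2.079 days.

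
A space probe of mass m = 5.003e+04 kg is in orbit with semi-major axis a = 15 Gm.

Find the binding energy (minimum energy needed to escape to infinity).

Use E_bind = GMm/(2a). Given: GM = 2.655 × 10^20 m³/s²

Convert to SI: a = 15 Gm = 1.5e+10 m.
Total orbital energy is E = −GMm/(2a); binding energy is E_bind = −E = GMm/(2a).
E_bind = 2.655e+20 · 5.003e+04 / (2 · 1.5e+10) J ≈ 4.428e+14 J = 442.8 TJ.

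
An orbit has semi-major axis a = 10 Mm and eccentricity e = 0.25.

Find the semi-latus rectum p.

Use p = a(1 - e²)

Convert to SI: a = 10 Mm = 1e+07 m.
p = a (1 − e²).
p = 1e+07 · (1 − (0.25)²) = 1e+07 · 0.9375 ≈ 9.375e+06 m = 9.375 Mm.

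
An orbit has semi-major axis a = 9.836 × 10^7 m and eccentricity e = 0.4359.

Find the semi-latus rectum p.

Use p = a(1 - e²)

p = a (1 − e²).
p = 9.836e+07 · (1 − (0.4359)²) = 9.836e+07 · 0.809991 ≈ 7.967e+07 m = 7.967 × 10^7 m.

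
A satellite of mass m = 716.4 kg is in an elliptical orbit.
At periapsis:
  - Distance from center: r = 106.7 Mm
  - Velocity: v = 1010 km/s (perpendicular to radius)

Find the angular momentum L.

Convert to SI: r = 106.7 Mm = 1.067e+08 m; v = 1010 km/s = 1.01e+06 m/s.
Since v is perpendicular to r, L = m · v · r.
L = 716.4 · 1.01e+06 · 1.067e+08 kg·m²/s ≈ 7.72e+16 kg·m²/s.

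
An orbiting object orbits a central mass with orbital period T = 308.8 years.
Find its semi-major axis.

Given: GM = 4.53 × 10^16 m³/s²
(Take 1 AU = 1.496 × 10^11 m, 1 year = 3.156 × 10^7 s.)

Convert to SI: T = 308.8 years = 9.74573e+09 s.
Invert Kepler's third law: a = (GM · T² / (4π²))^(1/3).
Substituting T = 9.74573e+09 s and GM = 4.53e+16 m³/s²:
a = (4.53e+16 · (9.74573e+09)² / (4π²))^(1/3) m
a ≈ 4.777e+11 m = 3.193 AU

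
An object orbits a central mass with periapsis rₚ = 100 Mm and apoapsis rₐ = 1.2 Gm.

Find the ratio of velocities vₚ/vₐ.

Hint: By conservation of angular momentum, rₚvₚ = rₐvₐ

Convert to SI: rₚ = 100 Mm = 1e+08 m; rₐ = 1.2 Gm = 1.2e+09 m.
Conservation of angular momentum gives rₚvₚ = rₐvₐ, so vₚ/vₐ = rₐ/rₚ.
vₚ/vₐ = 1.2e+09 / 1e+08 ≈ 12.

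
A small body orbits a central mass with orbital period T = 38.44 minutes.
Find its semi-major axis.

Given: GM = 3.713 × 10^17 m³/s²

Convert to SI: T = 38.44 minutes = 2306.4 s.
Invert Kepler's third law: a = (GM · T² / (4π²))^(1/3).
Substituting T = 2306.4 s and GM = 3.713e+17 m³/s²:
a = (3.713e+17 · (2306.4)² / (4π²))^(1/3) m
a ≈ 3.685e+07 m = 36.85 Mm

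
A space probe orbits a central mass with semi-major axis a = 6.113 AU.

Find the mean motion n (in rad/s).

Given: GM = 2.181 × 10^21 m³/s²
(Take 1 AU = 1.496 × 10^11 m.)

Convert to SI: a = 6.113 AU = 9.14505e+11 m.
n = √(GM / a³).
n = √(2.181e+21 / (9.14505e+11)³) rad/s ≈ 5.34e-08 rad/s.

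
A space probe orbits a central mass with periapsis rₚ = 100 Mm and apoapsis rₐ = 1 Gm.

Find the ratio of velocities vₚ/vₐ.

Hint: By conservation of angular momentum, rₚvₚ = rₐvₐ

Convert to SI: rₚ = 100 Mm = 1e+08 m; rₐ = 1 Gm = 1e+09 m.
Conservation of angular momentum gives rₚvₚ = rₐvₐ, so vₚ/vₐ = rₐ/rₚ.
vₚ/vₐ = 1e+09 / 1e+08 ≈ 10.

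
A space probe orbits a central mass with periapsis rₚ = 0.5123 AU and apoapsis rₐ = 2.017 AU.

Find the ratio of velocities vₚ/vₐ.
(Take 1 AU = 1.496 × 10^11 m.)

Convert to SI: rₚ = 0.5123 AU = 7.66401e+10 m; rₐ = 2.017 AU = 3.01743e+11 m.
Conservation of angular momentum gives rₚvₚ = rₐvₐ, so vₚ/vₐ = rₐ/rₚ.
vₚ/vₐ = 3.01743e+11 / 7.66401e+10 ≈ 3.937.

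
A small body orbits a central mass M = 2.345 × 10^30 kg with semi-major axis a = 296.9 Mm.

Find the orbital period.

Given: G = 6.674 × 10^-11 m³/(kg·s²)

Convert to SI: a = 296.9 Mm = 2.969e+08 m.
GM = G · M = 6.674e-11 · 2.345e+30 = 1.56505e+20 m³/s².
Kepler's third law: T = 2π √(a³ / GM).
Substituting a = 2.969e+08 m and GM = 1.56505e+20 m³/s²:
T = 2π √((2.969e+08)³ / 1.56505e+20) s
T ≈ 2569 s = 42.82 minutes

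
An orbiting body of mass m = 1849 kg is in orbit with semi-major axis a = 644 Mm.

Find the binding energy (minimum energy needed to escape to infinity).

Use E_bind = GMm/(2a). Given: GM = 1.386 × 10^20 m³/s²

Convert to SI: a = 644 Mm = 6.44e+08 m.
Total orbital energy is E = −GMm/(2a); binding energy is E_bind = −E = GMm/(2a).
E_bind = 1.386e+20 · 1849 / (2 · 6.44e+08) J ≈ 1.99e+14 J = 199 TJ.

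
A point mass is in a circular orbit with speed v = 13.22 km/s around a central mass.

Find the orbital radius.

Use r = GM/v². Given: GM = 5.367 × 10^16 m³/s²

Convert to SI: v = 13.22 km/s = 13220 m/s.
For a circular orbit, v² = GM / r, so r = GM / v².
r = 5.367e+16 / (13220)² m ≈ 3.071e+08 m = 307.1 Mm.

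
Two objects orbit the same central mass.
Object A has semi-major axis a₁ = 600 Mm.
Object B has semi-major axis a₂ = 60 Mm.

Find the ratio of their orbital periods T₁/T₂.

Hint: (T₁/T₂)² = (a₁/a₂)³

Convert to SI: a₁ = 600 Mm = 6e+08 m; a₂ = 60 Mm = 6e+07 m.
From Kepler's third law, (T₁/T₂)² = (a₁/a₂)³, so T₁/T₂ = (a₁/a₂)^(3/2).
a₁/a₂ = 6e+08 / 6e+07 = 10.
T₁/T₂ = (10)^(3/2) ≈ 31.62.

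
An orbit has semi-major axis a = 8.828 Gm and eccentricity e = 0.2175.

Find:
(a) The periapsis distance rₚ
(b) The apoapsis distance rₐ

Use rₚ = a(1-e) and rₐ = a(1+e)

Convert to SI: a = 8.828 Gm = 8.828e+09 m.
(a) rₚ = a(1 − e) = 8.828e+09 · (1 − 0.2175) = 8.828e+09 · 0.7825 ≈ 6.908e+09 m = 6.908 Gm.
(b) rₐ = a(1 + e) = 8.828e+09 · (1 + 0.2175) = 8.828e+09 · 1.2175 ≈ 1.075e+10 m = 10.75 Gm.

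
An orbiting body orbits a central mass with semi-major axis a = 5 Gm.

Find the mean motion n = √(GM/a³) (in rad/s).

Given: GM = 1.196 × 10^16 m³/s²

Convert to SI: a = 5 Gm = 5e+09 m.
n = √(GM / a³).
n = √(1.196e+16 / (5e+09)³) rad/s ≈ 3.093e-07 rad/s.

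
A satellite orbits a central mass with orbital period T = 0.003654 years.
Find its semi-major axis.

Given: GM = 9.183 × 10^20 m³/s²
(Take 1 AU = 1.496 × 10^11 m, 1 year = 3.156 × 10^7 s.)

Convert to SI: T = 0.003654 years = 115320 s.
Invert Kepler's third law: a = (GM · T² / (4π²))^(1/3).
Substituting T = 115320 s and GM = 9.183e+20 m³/s²:
a = (9.183e+20 · (115320)² / (4π²))^(1/3) m
a ≈ 6.763e+09 m = 0.04521 AU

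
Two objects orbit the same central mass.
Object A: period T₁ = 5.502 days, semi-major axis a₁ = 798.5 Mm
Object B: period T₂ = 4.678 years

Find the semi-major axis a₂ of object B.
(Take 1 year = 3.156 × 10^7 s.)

Convert to SI: T₁ = 5.502 days = 475373 s; a₁ = 798.5 Mm = 7.985e+08 m; T₂ = 4.678 years = 1.47638e+08 s.
Kepler's third law: (T₁/T₂)² = (a₁/a₂)³ ⇒ a₂ = a₁ · (T₂/T₁)^(2/3).
T₂/T₁ = 1.47638e+08 / 475373 = 310.572.
a₂ = 7.985e+08 · (310.572)^(2/3) m ≈ 3.662e+10 m = 36.62 Gm.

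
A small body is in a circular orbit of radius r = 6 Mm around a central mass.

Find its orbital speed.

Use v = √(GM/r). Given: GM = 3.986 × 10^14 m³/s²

Convert to SI: r = 6 Mm = 6e+06 m.
For a circular orbit, gravity supplies the centripetal force, so v = √(GM / r).
v = √(3.986e+14 / 6e+06) m/s ≈ 8151 m/s = 8.151 km/s.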